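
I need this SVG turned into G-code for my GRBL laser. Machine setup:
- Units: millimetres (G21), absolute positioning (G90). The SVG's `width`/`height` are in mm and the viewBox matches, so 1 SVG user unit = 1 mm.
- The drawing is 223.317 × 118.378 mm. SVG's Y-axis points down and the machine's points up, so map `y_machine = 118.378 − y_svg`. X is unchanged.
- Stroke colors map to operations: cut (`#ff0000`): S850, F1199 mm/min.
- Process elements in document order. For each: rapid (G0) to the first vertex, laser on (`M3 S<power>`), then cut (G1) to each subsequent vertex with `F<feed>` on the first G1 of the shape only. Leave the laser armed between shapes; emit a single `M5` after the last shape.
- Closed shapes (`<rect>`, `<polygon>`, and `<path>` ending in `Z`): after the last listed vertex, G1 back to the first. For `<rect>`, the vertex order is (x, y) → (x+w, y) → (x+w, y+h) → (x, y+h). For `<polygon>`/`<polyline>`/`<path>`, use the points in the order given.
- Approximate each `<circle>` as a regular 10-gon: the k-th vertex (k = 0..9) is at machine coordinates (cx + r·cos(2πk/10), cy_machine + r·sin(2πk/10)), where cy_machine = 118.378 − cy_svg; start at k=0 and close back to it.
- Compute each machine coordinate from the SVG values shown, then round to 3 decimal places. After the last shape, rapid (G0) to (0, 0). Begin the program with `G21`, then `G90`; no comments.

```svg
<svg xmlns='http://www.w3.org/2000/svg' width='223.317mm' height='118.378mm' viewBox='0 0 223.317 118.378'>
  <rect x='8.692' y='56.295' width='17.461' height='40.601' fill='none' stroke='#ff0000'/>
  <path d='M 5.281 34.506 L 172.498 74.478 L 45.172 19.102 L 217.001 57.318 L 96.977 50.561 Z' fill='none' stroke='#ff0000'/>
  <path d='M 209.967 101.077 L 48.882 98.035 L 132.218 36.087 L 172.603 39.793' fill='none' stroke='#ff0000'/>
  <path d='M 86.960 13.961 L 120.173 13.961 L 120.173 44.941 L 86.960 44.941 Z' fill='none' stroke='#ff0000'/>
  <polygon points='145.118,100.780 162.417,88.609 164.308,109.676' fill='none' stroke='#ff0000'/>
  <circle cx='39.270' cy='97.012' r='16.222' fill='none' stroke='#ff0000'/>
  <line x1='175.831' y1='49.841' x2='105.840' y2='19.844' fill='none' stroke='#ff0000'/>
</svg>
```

G21
G90
G0 X8.692 Y62.083
M3 S850
G1 X26.153 Y62.083 F1199
G1 X26.153 Y21.482
G1 X8.692 Y21.482
G1 X8.692 Y62.083
G0 X5.281 Y83.872
M3 S850
G1 X172.498 Y43.900 F1199
G1 X45.172 Y99.276
G1 X217.001 Y61.060
G1 X96.977 Y67.817
G1 X5.281 Y83.872
G0 X209.967 Y17.301
M3 S850
G1 X48.882 Y20.343 F1199
G1 X132.218 Y82.291
G1 X172.603 Y78.585
G0 X86.960 Y104.417
M3 S850
G1 X120.173 Y104.417 F1199
G1 X120.173 Y73.437
G1 X86.960 Y73.437
G1 X86.960 Y104.417
G0 X145.118 Y17.598
M3 S850
G1 X162.417 Y29.769 F1199
G1 X164.308 Y8.702
G1 X145.118 Y17.598
G0 X55.492 Y21.366
M3 S850
G1 X52.394 Y30.901 F1199
G1 X44.283 Y36.794
G1 X34.257 Y36.794
G1 X26.146 Y30.901
G1 X23.048 Y21.366
G1 X26.146 Y11.831
G1 X34.257 Y5.938
G1 X44.283 Y5.938
G1 X52.394 Y11.831
G1 X55.492 Y21.366
G0 X175.831 Y68.537
M3 S850
G1 X105.840 Y98.534 F1199
M5
G0 X0.000 Y0.000

viewBox `0 0 223.317 118.378` with mm width/height → 1 unit = 1 mm. Flip: y_m = 118.378 − y_svg.

**Shape 1** — `<rect>` rectangle, stroke `#ff0000` → cut (S850, F1199). Machine vertices: (8.692,62.083) → (26.153,62.083) → (26.153,21.482) → (8.692,21.482) → (8.692,62.083). Closed: final G1 returns to the first vertex.

**Shape 2** — `<path>` closed polygon, stroke `#ff0000` → cut (S850, F1199). Machine vertices: (5.281,83.872) → (172.498,43.900) → (45.172,99.276) → (217.001,61.060) → (96.977,67.817) → (5.281,83.872). Closed: final G1 returns to the first vertex.

**Shape 3** — `<path>` open polyline, stroke `#ff0000` → cut (S850, F1199). Machine vertices: (209.967,17.301) → (48.882,20.343) → (132.218,82.291) → (172.603,78.585). Open path.

**Shape 4** — `<path>` rectangle, stroke `#ff0000` → cut (S850, F1199). Machine vertices: (86.960,104.417) → (120.173,104.417) → (120.173,73.437) → (86.960,73.437) → (86.960,104.417). Closed: final G1 returns to the first vertex.

**Shape 5** — `<polygon>` regular polygon, stroke `#ff0000` → cut (S850, F1199). Machine vertices: (145.118,17.598) → (162.417,29.769) → (164.308,8.702) → (145.118,17.598). Closed: final G1 returns to the first vertex.

**Shape 6** — `<circle>` circle, stroke `#ff0000` → cut (S850, F1199). Machine vertices: (55.492,21.366) → (52.394,30.901) → (44.283,36.794) → (34.257,36.794) → (26.146,30.901) → (23.048,21.366) → (26.146,11.831) → (34.257,5.938) → (44.283,5.938) → (52.394,11.831) → (55.492,21.366). Closed: final G1 returns to the first vertex.

**Shape 7** — `<line>` line segment, stroke `#ff0000` → cut (S850, F1199). Machine vertices: (175.831,68.537) → (105.840,98.534). Open path.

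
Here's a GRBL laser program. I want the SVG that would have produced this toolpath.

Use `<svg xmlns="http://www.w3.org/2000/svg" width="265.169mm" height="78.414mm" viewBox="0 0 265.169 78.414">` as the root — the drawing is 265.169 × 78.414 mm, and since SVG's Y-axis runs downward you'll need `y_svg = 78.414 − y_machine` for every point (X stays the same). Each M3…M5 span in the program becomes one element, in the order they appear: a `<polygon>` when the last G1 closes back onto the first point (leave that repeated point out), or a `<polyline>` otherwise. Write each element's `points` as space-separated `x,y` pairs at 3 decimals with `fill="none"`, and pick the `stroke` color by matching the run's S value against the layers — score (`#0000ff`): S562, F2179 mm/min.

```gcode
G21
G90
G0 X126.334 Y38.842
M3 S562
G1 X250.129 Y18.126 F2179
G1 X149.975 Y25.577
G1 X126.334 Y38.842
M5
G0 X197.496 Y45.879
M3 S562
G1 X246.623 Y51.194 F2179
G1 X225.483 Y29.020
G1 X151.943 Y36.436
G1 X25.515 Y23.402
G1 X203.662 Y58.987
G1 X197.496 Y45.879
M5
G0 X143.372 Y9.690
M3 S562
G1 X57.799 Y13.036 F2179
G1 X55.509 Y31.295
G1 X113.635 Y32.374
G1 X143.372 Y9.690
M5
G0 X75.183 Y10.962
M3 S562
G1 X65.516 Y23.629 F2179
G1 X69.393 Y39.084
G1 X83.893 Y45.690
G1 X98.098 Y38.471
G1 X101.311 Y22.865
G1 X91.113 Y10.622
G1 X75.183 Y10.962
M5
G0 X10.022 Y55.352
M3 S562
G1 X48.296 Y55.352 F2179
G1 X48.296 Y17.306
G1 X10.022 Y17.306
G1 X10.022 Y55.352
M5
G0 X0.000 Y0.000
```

Machine Y-up, SVG Y-down with viewBox height 78.414, so y_svg = 78.414 − y_machine; X carries over. Every run uses S562, so all elements get stroke `#0000ff` (score).

Run 1: The run returns to its start, so emit a `<polygon>` with points (Y-flipped): 126.334,39.572 250.129,60.288 149.975,52.837.

Run 2: The run returns to its start, so emit a `<polygon>` with points (Y-flipped): 197.496,32.535 246.623,27.220 225.483,49.394 151.943,41.978 25.515,55.012 203.662,19.427.

Run 3: The run returns to its start, so emit a `<polygon>` with points (Y-flipped): 143.372,68.724 57.799,65.378 55.509,47.119 113.635,46.040.

Run 4: The run returns to its start, so emit a `<polygon>` with points (Y-flipped): 75.183,67.452 65.516,54.785 69.393,39.330 83.893,32.724 98.098,39.943 101.311,55.549 91.113,67.792.

Run 5: The run returns to its start, so emit a `<polygon>` with points (Y-flipped): 10.022,23.062 48.296,23.062 48.296,61.108 10.022,61.108.

<svg xmlns="http://www.w3.org/2000/svg" width="265.169mm" height="78.414mm" viewBox="0 0 265.169 78.414">
  <polygon points="126.334,39.572 250.129,60.288 149.975,52.837" fill="none" stroke="#0000ff"/>
  <polygon points="197.496,32.535 246.623,27.220 225.483,49.394 151.943,41.978 25.515,55.012 203.662,19.427" fill="none" stroke="#0000ff"/>
  <polygon points="143.372,68.724 57.799,65.378 55.509,47.119 113.635,46.040" fill="none" stroke="#0000ff"/>
  <polygon points="75.183,67.452 65.516,54.785 69.393,39.330 83.893,32.724 98.098,39.943 101.311,55.549 91.113,67.792" fill="none" stroke="#0000ff"/>
  <polygon points="10.022,23.062 48.296,23.062 48.296,61.108 10.022,61.108" fill="none" stroke="#0000ff"/>
</svg>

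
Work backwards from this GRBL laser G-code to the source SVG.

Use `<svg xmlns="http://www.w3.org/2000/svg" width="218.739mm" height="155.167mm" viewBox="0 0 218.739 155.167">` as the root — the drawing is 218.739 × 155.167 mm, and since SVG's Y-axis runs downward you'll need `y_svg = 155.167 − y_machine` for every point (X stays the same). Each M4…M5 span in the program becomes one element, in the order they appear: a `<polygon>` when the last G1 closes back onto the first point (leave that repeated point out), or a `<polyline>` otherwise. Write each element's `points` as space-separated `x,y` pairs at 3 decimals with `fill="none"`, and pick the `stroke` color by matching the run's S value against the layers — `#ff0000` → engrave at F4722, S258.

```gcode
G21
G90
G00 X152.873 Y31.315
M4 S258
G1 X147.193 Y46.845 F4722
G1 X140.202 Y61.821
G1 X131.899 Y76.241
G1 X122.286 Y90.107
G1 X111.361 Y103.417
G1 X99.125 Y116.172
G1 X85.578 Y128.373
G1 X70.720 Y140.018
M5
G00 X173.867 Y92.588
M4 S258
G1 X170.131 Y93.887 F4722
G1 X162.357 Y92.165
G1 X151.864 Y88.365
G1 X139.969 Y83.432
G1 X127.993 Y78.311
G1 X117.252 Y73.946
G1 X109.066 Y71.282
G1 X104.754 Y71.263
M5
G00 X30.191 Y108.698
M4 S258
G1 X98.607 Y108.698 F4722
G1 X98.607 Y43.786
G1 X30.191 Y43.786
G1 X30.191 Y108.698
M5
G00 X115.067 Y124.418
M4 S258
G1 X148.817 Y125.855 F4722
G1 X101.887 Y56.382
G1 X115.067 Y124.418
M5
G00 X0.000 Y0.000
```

<svg xmlns="http://www.w3.org/2000/svg" width="218.739mm" height="155.167mm" viewBox="0 0 218.739 155.167">
  <polyline points="152.873,123.852 147.193,108.322 140.202,93.346 131.899,78.926 122.286,65.060 111.361,51.750 99.125,38.995 85.578,26.794 70.720,15.149" fill="none" stroke="#ff0000"/>
  <polyline points="173.867,62.579 170.131,61.280 162.357,63.002 151.864,66.802 139.969,71.735 127.993,76.856 117.252,81.221 109.066,83.885 104.754,83.904" fill="none" stroke="#ff0000"/>
  <polygon points="30.191,46.469 98.607,46.469 98.607,111.381 30.191,111.381" fill="none" stroke="#ff0000"/>
  <polygon points="115.067,30.749 148.817,29.312 101.887,98.785" fill="none" stroke="#ff0000"/>
</svg>

Each laser-on run becomes one SVG element. Flip Y back into SVG space with y_svg = 155.167 − y_machine. Every run uses S258, so all elements get stroke `#ff0000` (engrave).

Run 1: The run is open, so emit a `<polyline>` with points (Y-flipped): 152.873,123.852 147.193,108.322 140.202,93.346 131.899,78.926 122.286,65.060 111.361,51.750 99.125,38.995 85.578,26.794 70.720,15.149.

Run 2: The run is open, so emit a `<polyline>` with points (Y-flipped): 173.867,62.579 170.131,61.280 162.357,63.002 151.864,66.802 139.969,71.735 127.993,76.856 117.252,81.221 109.066,83.885 104.754,83.904.

Run 3: The run returns to its start, so emit a `<polygon>` with points (Y-flipped): 30.191,46.469 98.607,46.469 98.607,111.381 30.191,111.381.

Run 4: The run returns to its start, so emit a `<polygon>` with points (Y-flipped): 115.067,30.749 148.817,29.312 101.887,98.785.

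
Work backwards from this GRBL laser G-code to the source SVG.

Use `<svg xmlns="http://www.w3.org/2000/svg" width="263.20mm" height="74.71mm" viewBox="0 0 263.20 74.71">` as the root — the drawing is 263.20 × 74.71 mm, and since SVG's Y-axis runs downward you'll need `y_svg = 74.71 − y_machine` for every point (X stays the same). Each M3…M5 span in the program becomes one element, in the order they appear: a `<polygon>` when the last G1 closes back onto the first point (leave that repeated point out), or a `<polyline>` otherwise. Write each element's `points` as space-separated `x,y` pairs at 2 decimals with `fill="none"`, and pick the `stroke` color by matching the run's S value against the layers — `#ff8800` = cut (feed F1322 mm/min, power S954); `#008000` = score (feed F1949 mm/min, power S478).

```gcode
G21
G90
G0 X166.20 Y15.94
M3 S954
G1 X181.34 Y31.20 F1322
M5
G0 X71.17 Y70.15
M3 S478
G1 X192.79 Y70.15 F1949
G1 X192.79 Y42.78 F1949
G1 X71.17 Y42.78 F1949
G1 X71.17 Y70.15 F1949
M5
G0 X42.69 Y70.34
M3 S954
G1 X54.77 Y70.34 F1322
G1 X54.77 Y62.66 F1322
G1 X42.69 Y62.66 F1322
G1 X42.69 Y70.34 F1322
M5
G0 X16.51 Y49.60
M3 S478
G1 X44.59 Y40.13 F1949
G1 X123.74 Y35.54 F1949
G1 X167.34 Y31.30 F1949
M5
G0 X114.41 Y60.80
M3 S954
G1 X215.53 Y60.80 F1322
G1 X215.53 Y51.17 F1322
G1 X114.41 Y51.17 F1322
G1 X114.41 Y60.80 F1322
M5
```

<svg xmlns="http://www.w3.org/2000/svg" width="263.20mm" height="74.71mm" viewBox="0 0 263.20 74.71">
  <polyline points="166.20,58.77 181.34,43.51" fill="none" stroke="#ff8800"/>
  <polygon points="71.17,4.56 192.79,4.56 192.79,31.93 71.17,31.93" fill="none" stroke="#008000"/>
  <polygon points="42.69,4.37 54.77,4.37 54.77,12.05 42.69,12.05" fill="none" stroke="#ff8800"/>
  <polyline points="16.51,25.11 44.59,34.58 123.74,39.17 167.34,43.41" fill="none" stroke="#008000"/>
  <polygon points="114.41,13.91 215.53,13.91 215.53,23.54 114.41,23.54" fill="none" stroke="#ff8800"/>
</svg>

Each laser-on run becomes one SVG element. Flip Y back into SVG space with y_svg = 74.71 − y_machine.

Run 1: S954 ⇒ cut layer `#ff8800`. The run is open, so emit a `<polyline>` with points (Y-flipped): 166.20,58.77 181.34,43.51.

Run 2: power S478 maps to stroke `#008000` (score). The run returns to its start, so emit a `<polygon>` with points (Y-flipped): 71.17,4.56 192.79,4.56 192.79,31.93 71.17,31.93.

Run 3: power S954 maps to stroke `#ff8800` (cut). The run returns to its start, so emit a `<polygon>` with points (Y-flipped): 42.69,4.37 54.77,4.37 54.77,12.05 42.69,12.05.

Run 4: the run's S478 means `#008000` (score). The run is open, so emit a `<polyline>` with points (Y-flipped): 16.51,25.11 44.59,34.58 123.74,39.17 167.34,43.41.

Run 5: the run's S954 means `#ff8800` (cut). The run returns to its start, so emit a `<polygon>` with points (Y-flipped): 114.41,13.91 215.53,13.91 215.53,23.54 114.41,23.54.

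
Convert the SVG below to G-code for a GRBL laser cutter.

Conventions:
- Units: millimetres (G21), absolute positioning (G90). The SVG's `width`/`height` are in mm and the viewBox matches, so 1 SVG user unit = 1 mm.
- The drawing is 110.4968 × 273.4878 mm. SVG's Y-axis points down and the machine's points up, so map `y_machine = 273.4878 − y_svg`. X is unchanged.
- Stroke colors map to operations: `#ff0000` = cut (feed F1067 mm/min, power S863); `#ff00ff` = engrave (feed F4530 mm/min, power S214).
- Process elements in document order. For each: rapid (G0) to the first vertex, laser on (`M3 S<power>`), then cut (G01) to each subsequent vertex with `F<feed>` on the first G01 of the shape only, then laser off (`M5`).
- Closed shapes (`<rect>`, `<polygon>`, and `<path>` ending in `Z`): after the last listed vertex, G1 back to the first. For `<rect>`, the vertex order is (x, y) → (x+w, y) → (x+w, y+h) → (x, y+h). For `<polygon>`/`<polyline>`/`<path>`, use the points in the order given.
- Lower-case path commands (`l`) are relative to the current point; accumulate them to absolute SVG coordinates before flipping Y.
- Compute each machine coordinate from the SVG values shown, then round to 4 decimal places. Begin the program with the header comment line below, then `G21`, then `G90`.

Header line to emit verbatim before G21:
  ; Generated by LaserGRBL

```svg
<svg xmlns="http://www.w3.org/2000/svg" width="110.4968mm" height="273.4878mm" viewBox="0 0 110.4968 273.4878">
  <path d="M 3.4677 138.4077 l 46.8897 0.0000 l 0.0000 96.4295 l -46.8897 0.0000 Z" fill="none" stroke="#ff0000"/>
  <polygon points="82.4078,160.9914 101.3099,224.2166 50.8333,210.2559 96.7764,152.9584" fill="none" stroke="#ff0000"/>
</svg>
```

; Generated by LaserGRBL
G21
G90
G0 X3.4677 Y135.0801
M3 S863
G01 X50.3574 Y135.0801 F1067
G01 X50.3574 Y38.6506
G01 X3.4677 Y38.6506
G01 X3.4677 Y135.0801
M5
G0 X82.4078 Y112.4964
M3 S863
G01 X101.3099 Y49.2712 F1067
G01 X50.8333 Y63.2319
G01 X96.7764 Y120.5294
G01 X82.4078 Y112.4964
M5

1 u = 1 mm; y_m = 273.4878 − y.

[1] `<path>` rectangle, #ff0000→cut S863 F1067: (3.4677,135.0801) → (50.3574,135.0801) → (50.3574,38.6506) → (3.4677,38.6506) → (3.4677,135.0801) (closed)

[2] `<polygon>` closed polygon, #ff0000→cut S863 F1067: (82.4078,112.4964) → (101.3099,49.2712) → (50.8333,63.2319) → (96.7764,120.5294) → (82.4078,112.4964) (closed)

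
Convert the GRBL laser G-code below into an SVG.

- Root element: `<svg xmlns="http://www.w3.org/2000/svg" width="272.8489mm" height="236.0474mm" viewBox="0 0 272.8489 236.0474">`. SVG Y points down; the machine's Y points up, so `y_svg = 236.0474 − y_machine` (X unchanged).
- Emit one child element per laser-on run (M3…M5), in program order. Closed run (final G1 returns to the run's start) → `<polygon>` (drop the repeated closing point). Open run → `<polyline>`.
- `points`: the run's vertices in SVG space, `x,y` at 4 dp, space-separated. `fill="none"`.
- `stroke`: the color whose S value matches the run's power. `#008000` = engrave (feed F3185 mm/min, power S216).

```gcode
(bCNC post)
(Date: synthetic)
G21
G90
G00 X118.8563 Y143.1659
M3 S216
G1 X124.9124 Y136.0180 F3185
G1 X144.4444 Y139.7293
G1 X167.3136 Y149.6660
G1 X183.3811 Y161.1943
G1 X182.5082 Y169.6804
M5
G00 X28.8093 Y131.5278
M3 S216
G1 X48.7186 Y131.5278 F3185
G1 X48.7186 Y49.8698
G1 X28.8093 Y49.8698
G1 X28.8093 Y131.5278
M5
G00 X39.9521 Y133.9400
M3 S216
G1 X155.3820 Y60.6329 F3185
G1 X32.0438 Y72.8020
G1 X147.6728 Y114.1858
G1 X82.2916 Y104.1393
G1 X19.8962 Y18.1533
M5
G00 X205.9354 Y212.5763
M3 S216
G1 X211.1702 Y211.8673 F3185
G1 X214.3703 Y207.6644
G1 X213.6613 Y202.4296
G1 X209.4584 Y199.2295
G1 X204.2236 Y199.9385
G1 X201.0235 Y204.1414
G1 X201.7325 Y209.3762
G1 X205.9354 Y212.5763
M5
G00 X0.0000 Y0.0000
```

<svg xmlns="http://www.w3.org/2000/svg" width="272.8489mm" height="236.0474mm" viewBox="0 0 272.8489 236.0474">
  <polyline points="118.8563,92.8815 124.9124,100.0294 144.4444,96.3181 167.3136,86.3814 183.3811,74.8531 182.5082,66.3670" fill="none" stroke="#008000"/>
  <polygon points="28.8093,104.5196 48.7186,104.5196 48.7186,186.1776 28.8093,186.1776" fill="none" stroke="#008000"/>
  <polyline points="39.9521,102.1074 155.3820,175.4145 32.0438,163.2454 147.6728,121.8616 82.2916,131.9081 19.8962,217.8941" fill="none" stroke="#008000"/>
  <polygon points="205.9354,23.4711 211.1702,24.1801 214.3703,28.3830 213.6613,33.6178 209.4584,36.8179 204.2236,36.1089 201.0235,31.9060 201.7325,26.6712" fill="none" stroke="#008000"/>
</svg>

y_svg = 236.0474 − y_m. Every run uses S216, so all elements get stroke `#008000` (engrave).

[1] open run; points: 118.8563,92.8815 124.9124,100.0294 144.4444,96.3181 167.3136,86.3814 183.3811,74.8531 182.5082,66.3670

[2] closed run; points: 28.8093,104.5196 48.7186,104.5196 48.7186,186.1776 28.8093,186.1776

[3] open run; points: 39.9521,102.1074 155.3820,175.4145 32.0438,163.2454 147.6728,121.8616 82.2916,131.9081 19.8962,217.8941

[4] closed run; points: 205.9354,23.4711 211.1702,24.1801 214.3703,28.3830 213.6613,33.6178 209.4584,36.8179 204.2236,36.1089 201.0235,31.9060 201.7325,26.6712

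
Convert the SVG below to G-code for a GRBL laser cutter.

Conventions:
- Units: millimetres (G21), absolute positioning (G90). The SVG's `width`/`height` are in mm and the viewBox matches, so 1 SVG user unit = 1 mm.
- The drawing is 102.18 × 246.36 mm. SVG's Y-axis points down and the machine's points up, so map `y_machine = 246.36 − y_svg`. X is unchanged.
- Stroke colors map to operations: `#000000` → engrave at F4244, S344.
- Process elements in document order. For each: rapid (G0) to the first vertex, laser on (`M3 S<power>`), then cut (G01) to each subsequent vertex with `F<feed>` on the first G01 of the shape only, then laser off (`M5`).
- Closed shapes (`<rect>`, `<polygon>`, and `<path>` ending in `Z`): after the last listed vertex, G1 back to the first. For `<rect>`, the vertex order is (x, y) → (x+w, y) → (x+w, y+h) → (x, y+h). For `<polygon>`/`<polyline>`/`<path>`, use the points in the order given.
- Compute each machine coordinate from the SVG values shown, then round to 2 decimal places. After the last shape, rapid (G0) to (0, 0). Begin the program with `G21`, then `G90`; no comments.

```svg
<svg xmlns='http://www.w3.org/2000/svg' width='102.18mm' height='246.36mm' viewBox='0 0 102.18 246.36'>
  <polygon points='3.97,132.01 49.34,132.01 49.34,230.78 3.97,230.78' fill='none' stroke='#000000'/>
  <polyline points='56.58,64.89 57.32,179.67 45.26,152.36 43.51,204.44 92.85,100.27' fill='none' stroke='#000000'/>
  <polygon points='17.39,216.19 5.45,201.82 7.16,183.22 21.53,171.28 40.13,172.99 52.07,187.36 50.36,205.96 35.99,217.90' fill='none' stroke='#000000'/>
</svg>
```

Since the viewBox matches the mm dimensions, user units are millimetres directly. The only transform is the Y-flip y_m = 246.36 − y_svg.

Shape 1 is a rectangle drawn with `<polygon>`. Its stroke #000000 means engrave at S344, F4244. After flipping Y the toolpath is (3.97,114.35) → (49.34,114.35) → (49.34,15.58) → (3.97,15.58) → (3.97,114.35), returning to the start.

Shape 2 is a open polyline drawn with `<polyline>`. Its stroke #000000 means engrave at S344, F4244. After flipping Y the toolpath is (56.58,181.47) → (57.32,66.69) → (45.26,94.00) → (43.51,41.92) → (92.85,146.09).

Shape 3 is a regular polygon drawn with `<polygon>`. Its stroke #000000 means engrave at S344, F4244. After flipping Y the toolpath is (17.39,30.17) → (5.45,44.54) → (7.16,63.14) → (21.53,75.08) → (40.13,73.37) → (52.07,59.00) → (50.36,40.40) → (35.99,28.46) → (17.39,30.17), returning to the start.

G21
G90
G0 X3.97 Y114.35
M3 S344
G01 X49.34 Y114.35 F4244
G01 X49.34 Y15.58
G01 X3.97 Y15.58
G01 X3.97 Y114.35
M5
G0 X56.58 Y181.47
M3 S344
G01 X57.32 Y66.69 F4244
G01 X45.26 Y94.00
G01 X43.51 Y41.92
G01 X92.85 Y146.09
M5
G0 X17.39 Y30.17
M3 S344
G01 X5.45 Y44.54 F4244
G01 X7.16 Y63.14
G01 X21.53 Y75.08
G01 X40.13 Y73.37
G01 X52.07 Y59.00
G01 X50.36 Y40.40
G01 X35.99 Y28.46
G01 X17.39 Y30.17
M5
G0 X0.00 Y0.00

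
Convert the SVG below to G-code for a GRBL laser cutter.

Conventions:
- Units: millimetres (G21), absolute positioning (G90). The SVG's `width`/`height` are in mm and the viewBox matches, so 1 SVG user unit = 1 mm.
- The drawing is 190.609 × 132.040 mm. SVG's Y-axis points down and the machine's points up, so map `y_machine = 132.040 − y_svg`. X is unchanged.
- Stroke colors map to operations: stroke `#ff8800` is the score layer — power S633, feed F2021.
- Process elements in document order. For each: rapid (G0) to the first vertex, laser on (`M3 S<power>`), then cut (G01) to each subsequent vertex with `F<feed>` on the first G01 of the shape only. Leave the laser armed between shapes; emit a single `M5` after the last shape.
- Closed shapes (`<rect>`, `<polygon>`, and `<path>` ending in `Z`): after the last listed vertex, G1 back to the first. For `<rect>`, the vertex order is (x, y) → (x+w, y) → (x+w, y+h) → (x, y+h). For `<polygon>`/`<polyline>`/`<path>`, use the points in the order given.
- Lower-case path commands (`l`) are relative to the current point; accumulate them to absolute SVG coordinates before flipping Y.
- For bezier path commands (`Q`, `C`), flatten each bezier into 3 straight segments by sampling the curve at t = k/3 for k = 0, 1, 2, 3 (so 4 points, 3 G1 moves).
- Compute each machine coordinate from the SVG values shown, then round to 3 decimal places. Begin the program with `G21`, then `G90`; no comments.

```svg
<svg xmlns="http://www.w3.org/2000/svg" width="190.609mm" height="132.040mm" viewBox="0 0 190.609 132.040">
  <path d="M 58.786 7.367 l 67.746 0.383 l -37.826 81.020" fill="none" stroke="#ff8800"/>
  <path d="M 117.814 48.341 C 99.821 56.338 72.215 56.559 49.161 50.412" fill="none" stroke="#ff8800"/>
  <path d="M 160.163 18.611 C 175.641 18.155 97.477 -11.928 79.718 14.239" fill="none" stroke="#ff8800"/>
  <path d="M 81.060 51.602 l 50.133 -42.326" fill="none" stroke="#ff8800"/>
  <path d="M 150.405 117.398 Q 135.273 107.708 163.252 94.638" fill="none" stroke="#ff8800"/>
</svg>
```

viewBox `0 0 190.609 132.040` with mm width/height → 1 unit = 1 mm. Flip: y_m = 132.040 − y_svg.

**Shape 1** — `<path>` open polyline, stroke `#ff8800` → score (S633, F2021). Machine vertices: (58.786,124.673) → (126.532,124.290) → (88.706,43.270). Open path.

**Shape 2** — `<path>` cubic bezier, stroke `#ff8800` → score (S633, F2021). Control points (SVG): P0=(117.814,48.341), P1=(99.821,56.338), P2=(72.215,56.559), P3=(49.161,50.412); sampled at t=k/3. Machine vertices: (117.814,83.699) → (97.141,78.242) → (73.208,77.656) → (49.161,81.628). Open path.

**Shape 3** — `<path>` cubic bezier, stroke `#ff8800` → score (S633, F2021). Control points (SVG): P0=(160.163,18.611), P1=(175.641,18.155), P2=(97.477,-11.928), P3=(79.718,14.239); sampled at t=k/3. Machine vertices: (160.163,113.429) → (150.132,120.580) → (111.907,128.399) → (79.718,117.801). Open path.

**Shape 4** — `<path>` line segment, stroke `#ff8800` → score (S633, F2021). Machine vertices: (81.060,80.438) → (131.193,122.764). Open path.

**Shape 5** — `<path>` quadratic bezier, stroke `#ff8800` → score (S633, F2021). Control points (SVG): P0=(150.405,117.398), P1=(135.273,107.708), P2=(163.252,94.638); sampled at t=k/3. Machine vertices: (150.405,14.642) → (145.107,21.478) → (149.389,29.064) → (163.252,37.402). Open path.

G21
G90
G0 X58.786 Y124.673
M3 S633
G01 X126.532 Y124.290 F2021
G01 X88.706 Y43.270
G0 X117.814 Y83.699
M3 S633
G01 X97.141 Y78.242 F2021
G01 X73.208 Y77.656
G01 X49.161 Y81.628
G0 X160.163 Y113.429
M3 S633
G01 X150.132 Y120.580 F2021
G01 X111.907 Y128.399
G01 X79.718 Y117.801
G0 X81.060 Y80.438
M3 S633
G01 X131.193 Y122.764 F2021
G0 X150.405 Y14.642
M3 S633
G01 X145.107 Y21.478 F2021
G01 X149.389 Y29.064
G01 X163.252 Y37.402
M5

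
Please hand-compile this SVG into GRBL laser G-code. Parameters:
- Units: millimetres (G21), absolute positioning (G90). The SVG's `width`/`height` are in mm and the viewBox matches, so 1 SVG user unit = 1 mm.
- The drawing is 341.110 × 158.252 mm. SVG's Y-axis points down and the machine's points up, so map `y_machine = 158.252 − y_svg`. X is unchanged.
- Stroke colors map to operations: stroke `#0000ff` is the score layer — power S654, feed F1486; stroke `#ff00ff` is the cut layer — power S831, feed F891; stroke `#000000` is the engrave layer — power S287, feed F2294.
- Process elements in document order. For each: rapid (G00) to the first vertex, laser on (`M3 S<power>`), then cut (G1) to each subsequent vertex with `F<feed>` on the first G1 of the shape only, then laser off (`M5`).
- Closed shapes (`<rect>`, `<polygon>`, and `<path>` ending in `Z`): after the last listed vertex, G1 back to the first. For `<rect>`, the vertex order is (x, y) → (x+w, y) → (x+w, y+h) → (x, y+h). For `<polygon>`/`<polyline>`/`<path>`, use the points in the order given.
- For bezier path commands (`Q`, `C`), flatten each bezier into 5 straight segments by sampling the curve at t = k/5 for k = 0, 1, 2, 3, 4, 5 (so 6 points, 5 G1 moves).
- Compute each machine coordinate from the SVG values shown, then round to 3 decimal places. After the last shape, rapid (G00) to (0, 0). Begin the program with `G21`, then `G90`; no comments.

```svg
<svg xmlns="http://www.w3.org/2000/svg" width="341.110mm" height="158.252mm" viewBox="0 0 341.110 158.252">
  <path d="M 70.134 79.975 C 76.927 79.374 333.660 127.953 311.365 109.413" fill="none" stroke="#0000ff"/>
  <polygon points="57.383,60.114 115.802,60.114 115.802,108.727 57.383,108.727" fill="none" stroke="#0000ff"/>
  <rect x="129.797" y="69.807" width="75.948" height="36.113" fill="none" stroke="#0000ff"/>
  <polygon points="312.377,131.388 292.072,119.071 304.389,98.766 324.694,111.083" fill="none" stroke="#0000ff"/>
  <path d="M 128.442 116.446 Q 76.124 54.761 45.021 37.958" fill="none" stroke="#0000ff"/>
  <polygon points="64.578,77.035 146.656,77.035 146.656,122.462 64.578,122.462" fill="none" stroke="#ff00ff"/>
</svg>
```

G21
G90
G00 X70.134 Y78.277
M3 S654
G1 X99.971 Y73.666 F1486
G1 X164.403 Y62.835
G1 X238.040 Y51.365
G1 X295.490 Y44.839
G1 X311.365 Y48.839
M5
G00 X57.383 Y98.138
M3 S654
G1 X115.802 Y98.138 F1486
G1 X115.802 Y49.525
G1 X57.383 Y49.525
G1 X57.383 Y98.138
M5
G00 X129.797 Y88.445
M3 S654
G1 X205.745 Y88.445 F1486
G1 X205.745 Y52.332
G1 X129.797 Y52.332
G1 X129.797 Y88.445
M5
G00 X312.377 Y26.864
M3 S654
G1 X292.072 Y39.181 F1486
G1 X304.389 Y59.486
G1 X324.694 Y47.169
G1 X312.377 Y26.864
M5
G00 X128.442 Y41.806
M3 S654
G1 X108.363 Y64.685 F1486
G1 X89.982 Y83.973
G1 X73.298 Y99.670
G1 X58.311 Y111.778
G1 X45.021 Y120.294
M5
G00 X64.578 Y81.217
M3 S831
G1 X146.656 Y81.217 F891
G1 X146.656 Y35.790
G1 X64.578 Y35.790
G1 X64.578 Y81.217
M5
G00 X0.000 Y0.000

viewBox `0 0 341.110 158.252` with mm width/height → 1 unit = 1 mm. Flip: y_m = 158.252 − y_svg.

**Shape 1** — `<path>` cubic bezier, stroke `#0000ff` → score (S654, F1486). Control points (SVG): P0=(70.134,79.975), P1=(76.927,79.374), P2=(333.660,127.953), P3=(311.365,109.413); sampled at t=k/5. Machine vertices: (70.134,78.277) → (99.971,73.666) → (164.403,62.835) → (238.040,51.365) → (295.490,44.839) → (311.365,48.839). Open path.

**Shape 2** — `<polygon>` rectangle, stroke `#0000ff` → score (S654, F1486). Machine vertices: (57.383,98.138) → (115.802,98.138) → (115.802,49.525) → (57.383,49.525) → (57.383,98.138). Closed: final G1 returns to the first vertex.

**Shape 3** — `<rect>` rectangle, stroke `#0000ff` → score (S654, F1486). Machine vertices: (129.797,88.445) → (205.745,88.445) → (205.745,52.332) → (129.797,52.332) → (129.797,88.445). Closed: final G1 returns to the first vertex.

**Shape 4** — `<polygon>` regular polygon, stroke `#0000ff` → score (S654, F1486). Machine vertices: (312.377,26.864) → (292.072,39.181) → (304.389,59.486) → (324.694,47.169) → (312.377,26.864). Closed: final G1 returns to the first vertex.

**Shape 5** — `<path>` quadratic bezier, stroke `#0000ff` → score (S654, F1486). Control points (SVG): P0=(128.442,116.446), P1=(76.124,54.761), P2=(45.021,37.958); sampled at t=k/5. Machine vertices: (128.442,41.806) → (108.363,64.685) → (89.982,83.973) → (73.298,99.670) → (58.311,111.778) → (45.021,120.294). Open path.

**Shape 6** — `<polygon>` rectangle, stroke `#ff00ff` → cut (S831, F891). Machine vertices: (64.578,81.217) → (146.656,81.217) → (146.656,35.790) → (64.578,35.790) → (64.578,81.217). Closed: final G1 returns to the first vertex.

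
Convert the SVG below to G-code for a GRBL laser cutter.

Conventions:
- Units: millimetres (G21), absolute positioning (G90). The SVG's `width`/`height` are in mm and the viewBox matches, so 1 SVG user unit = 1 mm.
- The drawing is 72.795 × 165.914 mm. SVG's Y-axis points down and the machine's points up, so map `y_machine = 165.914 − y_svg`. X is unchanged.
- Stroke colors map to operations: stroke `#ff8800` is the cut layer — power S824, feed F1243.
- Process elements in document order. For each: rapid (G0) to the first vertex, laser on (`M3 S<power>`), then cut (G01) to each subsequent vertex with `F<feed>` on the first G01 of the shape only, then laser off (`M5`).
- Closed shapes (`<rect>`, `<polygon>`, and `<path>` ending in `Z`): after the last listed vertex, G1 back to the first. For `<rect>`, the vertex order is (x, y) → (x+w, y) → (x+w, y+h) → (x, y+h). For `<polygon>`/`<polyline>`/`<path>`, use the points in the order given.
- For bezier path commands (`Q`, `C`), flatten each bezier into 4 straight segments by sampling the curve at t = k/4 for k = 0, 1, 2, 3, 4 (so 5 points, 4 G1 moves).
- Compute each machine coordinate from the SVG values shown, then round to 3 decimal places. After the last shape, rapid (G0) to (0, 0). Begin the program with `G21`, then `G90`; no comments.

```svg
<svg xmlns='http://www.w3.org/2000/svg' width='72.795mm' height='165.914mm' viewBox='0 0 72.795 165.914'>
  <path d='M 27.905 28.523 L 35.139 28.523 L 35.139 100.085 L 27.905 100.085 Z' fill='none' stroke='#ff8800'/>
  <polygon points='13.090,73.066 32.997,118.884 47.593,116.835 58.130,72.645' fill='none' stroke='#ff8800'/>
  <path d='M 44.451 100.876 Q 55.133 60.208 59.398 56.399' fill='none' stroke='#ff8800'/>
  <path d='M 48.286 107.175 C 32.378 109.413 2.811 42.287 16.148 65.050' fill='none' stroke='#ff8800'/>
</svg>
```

G21
G90
G0 X27.905 Y137.391
M3 S824
G01 X35.139 Y137.391 F1243
G01 X35.139 Y65.829
G01 X27.905 Y65.829
G01 X27.905 Y137.391
M5
G0 X13.090 Y92.848
M3 S824
G01 X32.997 Y47.030 F1243
G01 X47.593 Y49.079
G01 X58.130 Y93.269
G01 X13.090 Y92.848
M5
G0 X44.451 Y65.038
M3 S824
G01 X49.391 Y83.068 F1243
G01 X53.529 Y96.491
G01 X56.864 Y105.307
G01 X59.398 Y109.515
M5
G0 X48.286 Y58.739
M3 S824
G01 X34.678 Y67.578 F1243
G01 X21.250 Y87.498
G01 X13.306 Y103.570
G01 X16.148 Y100.864
M5
G0 X0.000 Y0.000

1 u = 1 mm; y_m = 165.914 − y.

[1] `<path>` rectangle, #ff8800→cut S824 F1243: (27.905,137.391) → (35.139,137.391) → (35.139,65.829) → (27.905,65.829) → (27.905,137.391) (closed)

[2] `<polygon>` closed polygon, #ff8800→cut S824 F1243: (13.090,92.848) → (32.997,47.030) → (47.593,49.079) → (58.130,93.269) → (13.090,92.848) (closed)

[3] `<path>` quadratic bezier, #ff8800→cut S824 F1243: (44.451,65.038) → (49.391,83.068) → (53.529,96.491) → (56.864,105.307) → (59.398,109.515)

[4] `<path>` cubic bezier, #ff8800→cut S824 F1243: (48.286,58.739) → (34.678,67.578) → (21.250,87.498) → (13.306,103.570) → (16.148,100.864)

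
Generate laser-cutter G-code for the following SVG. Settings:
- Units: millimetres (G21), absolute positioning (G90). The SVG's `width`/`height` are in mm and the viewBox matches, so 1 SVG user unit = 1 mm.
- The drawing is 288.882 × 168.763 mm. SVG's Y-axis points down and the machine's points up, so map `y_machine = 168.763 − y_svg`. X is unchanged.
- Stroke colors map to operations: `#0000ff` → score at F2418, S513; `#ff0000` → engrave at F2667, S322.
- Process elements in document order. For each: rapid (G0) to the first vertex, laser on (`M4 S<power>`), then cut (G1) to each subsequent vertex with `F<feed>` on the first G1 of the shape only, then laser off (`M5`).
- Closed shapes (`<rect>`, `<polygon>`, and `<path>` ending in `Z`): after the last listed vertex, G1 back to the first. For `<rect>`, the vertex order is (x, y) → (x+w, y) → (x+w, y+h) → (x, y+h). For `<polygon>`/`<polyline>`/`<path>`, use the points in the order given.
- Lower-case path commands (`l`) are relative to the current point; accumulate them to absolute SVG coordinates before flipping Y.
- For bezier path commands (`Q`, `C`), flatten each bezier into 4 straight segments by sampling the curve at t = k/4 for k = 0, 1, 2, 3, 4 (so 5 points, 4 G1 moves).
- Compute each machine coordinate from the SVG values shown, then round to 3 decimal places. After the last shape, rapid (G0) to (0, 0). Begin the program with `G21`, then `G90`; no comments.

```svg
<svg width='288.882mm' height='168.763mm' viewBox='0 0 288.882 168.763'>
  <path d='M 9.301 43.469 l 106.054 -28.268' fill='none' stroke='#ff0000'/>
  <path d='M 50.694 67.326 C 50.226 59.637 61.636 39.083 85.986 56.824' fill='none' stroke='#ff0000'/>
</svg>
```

viewBox `0 0 288.882 168.763` with mm width/height → 1 unit = 1 mm. Flip: y_m = 168.763 − y_svg.

**Shape 1** — `<path>` line segment, stroke `#ff0000` → engrave (S322, F2667). Machine vertices: (9.301,125.294) → (115.355,153.562). Open path.

**Shape 2** — `<path>` cubic bezier, stroke `#ff0000` → engrave (S322, F2667). Control points (SVG): P0=(50.694,67.326), P1=(50.226,59.637), P2=(61.636,39.083), P3=(85.986,56.824); sampled at t=k/4. Machine vertices: (50.694,101.437) → (52.587,108.817) → (59.033,116.224) → (70.133,118.864) → (85.986,111.939). Open path.

G21
G90
G0 X9.301 Y125.294
M4 S322
G1 X115.355 Y153.562 F2667
M5
G0 X50.694 Y101.437
M4 S322
G1 X52.587 Y108.817 F2667
G1 X59.033 Y116.224
G1 X70.133 Y118.864
G1 X85.986 Y111.939
M5
G0 X0.000 Y0.000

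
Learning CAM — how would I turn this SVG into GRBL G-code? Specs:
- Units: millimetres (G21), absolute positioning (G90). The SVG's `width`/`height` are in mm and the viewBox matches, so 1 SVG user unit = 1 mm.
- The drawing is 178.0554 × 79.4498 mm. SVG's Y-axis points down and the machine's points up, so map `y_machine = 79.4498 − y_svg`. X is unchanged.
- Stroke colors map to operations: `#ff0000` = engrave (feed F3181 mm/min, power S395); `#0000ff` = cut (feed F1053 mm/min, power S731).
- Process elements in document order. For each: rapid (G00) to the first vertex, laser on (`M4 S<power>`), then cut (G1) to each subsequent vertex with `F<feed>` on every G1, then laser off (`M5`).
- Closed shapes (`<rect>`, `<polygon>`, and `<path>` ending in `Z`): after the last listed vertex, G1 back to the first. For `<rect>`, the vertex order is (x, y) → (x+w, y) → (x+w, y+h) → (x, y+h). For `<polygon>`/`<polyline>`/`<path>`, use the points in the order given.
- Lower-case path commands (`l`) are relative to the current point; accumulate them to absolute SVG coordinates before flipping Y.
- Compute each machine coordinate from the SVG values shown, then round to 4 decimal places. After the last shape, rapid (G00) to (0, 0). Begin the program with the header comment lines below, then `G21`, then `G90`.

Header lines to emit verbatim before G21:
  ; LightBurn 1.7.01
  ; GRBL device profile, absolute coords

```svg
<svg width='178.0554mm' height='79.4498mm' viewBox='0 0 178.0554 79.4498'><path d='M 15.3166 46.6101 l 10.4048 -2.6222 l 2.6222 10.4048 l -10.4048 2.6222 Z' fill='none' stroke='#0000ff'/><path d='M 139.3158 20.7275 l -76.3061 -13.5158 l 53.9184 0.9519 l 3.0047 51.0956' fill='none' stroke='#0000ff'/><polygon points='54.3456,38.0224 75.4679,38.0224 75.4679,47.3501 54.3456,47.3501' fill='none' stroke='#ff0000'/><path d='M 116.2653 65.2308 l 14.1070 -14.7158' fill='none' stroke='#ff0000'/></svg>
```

Since the viewBox matches the mm dimensions, user units are millimetres directly. The only transform is the Y-flip y_m = 79.4498 − y_svg.

Shape 1 is a regular polygon drawn with `<path>`. Its stroke #0000ff means cut at S731, F1053. After flipping Y the toolpath is (15.3166,32.8397) → (25.7214,35.4619) → (28.3436,25.0571) → (17.9388,22.4349) → (15.3166,32.8397), returning to the start.

Shape 2 is a open polyline drawn with `<path>`. Its stroke #0000ff means cut at S731, F1053. After flipping Y the toolpath is (139.3158,58.7223) → (63.0097,72.2381) → (116.9281,71.2862) → (119.9328,20.1906).

Shape 3 is a rectangle drawn with `<polygon>`. Its stroke #ff0000 means engrave at S395, F3181. After flipping Y the toolpath is (54.3456,41.4274) → (75.4679,41.4274) → (75.4679,32.0997) → (54.3456,32.0997) → (54.3456,41.4274), returning to the start.

Shape 4 is a line segment drawn with `<path>`. Its stroke #ff0000 means engrave at S395, F3181. After flipping Y the toolpath is (116.2653,14.2190) → (130.3723,28.9348).

; LightBurn 1.7.01
; GRBL device profile, absolute coords
G21
G90
G00 X15.3166 Y32.8397
M4 S731
G1 X25.7214 Y35.4619 F1053
G1 X28.3436 Y25.0571 F1053
G1 X17.9388 Y22.4349 F1053
G1 X15.3166 Y32.8397 F1053
M5
G00 X139.3158 Y58.7223
M4 S731
G1 X63.0097 Y72.2381 F1053
G1 X116.9281 Y71.2862 F1053
G1 X119.9328 Y20.1906 F1053
M5
G00 X54.3456 Y41.4274
M4 S395
G1 X75.4679 Y41.4274 F3181
G1 X75.4679 Y32.0997 F3181
G1 X54.3456 Y32.0997 F3181
G1 X54.3456 Y41.4274 F3181
M5
G00 X116.2653 Y14.2190
M4 S395
G1 X130.3723 Y28.9348 F3181
M5
G00 X0.0000 Y0.0000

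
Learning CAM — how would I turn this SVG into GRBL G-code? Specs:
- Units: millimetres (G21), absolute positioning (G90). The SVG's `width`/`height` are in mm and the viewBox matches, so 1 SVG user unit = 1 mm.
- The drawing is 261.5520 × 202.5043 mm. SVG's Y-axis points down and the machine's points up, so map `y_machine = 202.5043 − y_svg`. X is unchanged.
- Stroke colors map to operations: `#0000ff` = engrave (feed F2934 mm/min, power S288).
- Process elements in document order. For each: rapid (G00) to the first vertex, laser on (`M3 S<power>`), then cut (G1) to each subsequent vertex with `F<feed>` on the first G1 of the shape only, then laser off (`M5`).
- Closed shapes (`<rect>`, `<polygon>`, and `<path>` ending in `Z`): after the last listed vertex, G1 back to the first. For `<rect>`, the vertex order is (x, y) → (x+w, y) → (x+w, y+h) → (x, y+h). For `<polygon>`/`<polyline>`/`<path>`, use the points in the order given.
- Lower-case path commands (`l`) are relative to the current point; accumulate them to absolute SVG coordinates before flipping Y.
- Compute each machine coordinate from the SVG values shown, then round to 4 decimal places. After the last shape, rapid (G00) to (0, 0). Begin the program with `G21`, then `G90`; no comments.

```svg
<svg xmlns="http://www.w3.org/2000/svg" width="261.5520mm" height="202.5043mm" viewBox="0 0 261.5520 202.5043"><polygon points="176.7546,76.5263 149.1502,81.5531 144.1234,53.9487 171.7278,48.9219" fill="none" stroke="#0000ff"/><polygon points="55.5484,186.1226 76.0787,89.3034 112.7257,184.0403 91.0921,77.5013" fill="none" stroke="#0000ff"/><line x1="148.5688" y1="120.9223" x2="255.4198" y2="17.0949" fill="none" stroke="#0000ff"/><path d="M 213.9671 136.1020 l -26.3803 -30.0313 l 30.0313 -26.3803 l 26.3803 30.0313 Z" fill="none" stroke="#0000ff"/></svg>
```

1 u = 1 mm; y_m = 202.5043 − y.

[1] `<polygon>` regular polygon, #0000ff→engrave S288 F2934: (176.7546,125.9780) → (149.1502,120.9512) → (144.1234,148.5556) → (171.7278,153.5824) → (176.7546,125.9780) (closed)

[2] `<polygon>` closed polygon, #0000ff→engrave S288 F2934: (55.5484,16.3817) → (76.0787,113.2009) → (112.7257,18.4640) → (91.0921,125.0030) → (55.5484,16.3817) (closed)

[3] `<line>` line segment, #0000ff→engrave S288 F2934: (148.5688,81.5820) → (255.4198,185.4094)

[4] `<path>` regular polygon, #0000ff→engrave S288 F2934: (213.9671,66.4023) → (187.5868,96.4336) → (217.6181,122.8139) → (243.9984,92.7826) → (213.9671,66.4023) (closed)

G21
G90
G00 X176.7546 Y125.9780
M3 S288
G1 X149.1502 Y120.9512 F2934
G1 X144.1234 Y148.5556
G1 X171.7278 Y153.5824
G1 X176.7546 Y125.9780
M5
G00 X55.5484 Y16.3817
M3 S288
G1 X76.0787 Y113.2009 F2934
G1 X112.7257 Y18.4640
G1 X91.0921 Y125.0030
G1 X55.5484 Y16.3817
M5
G00 X148.5688 Y81.5820
M3 S288
G1 X255.4198 Y185.4094 F2934
M5
G00 X213.9671 Y66.4023
M3 S288
G1 X187.5868 Y96.4336 F2934
G1 X217.6181 Y122.8139
G1 X243.9984 Y92.7826
G1 X213.9671 Y66.4023
M5
G00 X0.0000 Y0.0000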